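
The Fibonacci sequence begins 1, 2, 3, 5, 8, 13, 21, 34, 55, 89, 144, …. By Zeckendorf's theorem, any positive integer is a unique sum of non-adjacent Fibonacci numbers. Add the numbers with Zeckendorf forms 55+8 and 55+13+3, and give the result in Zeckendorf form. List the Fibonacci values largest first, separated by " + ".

89 + 34 + 8 + 3

The two numbers are 63 and 71, so their sum is 134.
134: greatest Fibonacci not exceeding it is 89, leaving 45
45: greatest Fibonacci not exceeding it is 34, leaving 11
11: greatest Fibonacci not exceeding it is 8, leaving 3
3: greatest Fibonacci not exceeding it is 3, leaving 0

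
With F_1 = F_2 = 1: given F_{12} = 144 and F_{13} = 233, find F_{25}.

75025

By F_{2k+1} = F_k² + F_{k+1}²: F_{25} = 144² + 233² = 20736 + 54289 = 75025.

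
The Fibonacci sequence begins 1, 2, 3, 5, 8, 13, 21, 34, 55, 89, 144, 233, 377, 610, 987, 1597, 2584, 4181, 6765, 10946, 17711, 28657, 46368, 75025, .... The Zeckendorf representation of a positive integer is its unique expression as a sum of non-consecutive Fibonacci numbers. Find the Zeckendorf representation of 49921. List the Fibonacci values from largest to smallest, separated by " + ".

49921 − 46368 = 3553
3553 − 2584 = 969
969 − 610 = 359
359 − 233 = 126
126 − 89 = 37
37 − 34 = 3
3 − 3 = 0
So 49921 = 46368 + 2584 + 610 + 233 + 89 + 34 + 3, with no two terms consecutive in the sequence.

46368 + 2584 + 610 + 233 + 89 + 34 + 3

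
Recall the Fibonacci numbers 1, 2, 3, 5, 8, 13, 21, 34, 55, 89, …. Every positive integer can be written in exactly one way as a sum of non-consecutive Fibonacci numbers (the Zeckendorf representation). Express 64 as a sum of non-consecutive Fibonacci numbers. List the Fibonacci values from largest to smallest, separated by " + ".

55 + 8 + 1

Greedy algorithm:
64: greatest Fibonacci not exceeding it is 55, leaving 9
9: greatest Fibonacci not exceeding it is 8, leaving 1
1: greatest Fibonacci not exceeding it is 1, leaving 0
So 64 = 55 + 8 + 1, with no two terms consecutive in the sequence.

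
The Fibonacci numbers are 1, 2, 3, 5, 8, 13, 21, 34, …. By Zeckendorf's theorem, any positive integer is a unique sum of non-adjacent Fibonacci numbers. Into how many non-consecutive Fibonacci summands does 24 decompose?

2

Repeatedly subtract the largest Fibonacci number that fits:
21 ≤ 24 < 34, so take 21; remainder 3
3 ≤ 3 < 5, so take 3; remainder 0
24 = 21 + 3, which has 2 terms.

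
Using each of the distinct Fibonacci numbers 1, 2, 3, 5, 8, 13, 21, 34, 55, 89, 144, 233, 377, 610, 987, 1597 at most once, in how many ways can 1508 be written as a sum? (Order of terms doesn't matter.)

16

1508 = 987+377+144 = 987+377+89+55 = 987+377+89+34+21 = … (13 more), for 16 in all.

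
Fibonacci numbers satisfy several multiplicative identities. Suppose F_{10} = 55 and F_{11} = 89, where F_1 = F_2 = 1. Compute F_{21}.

By F_{2k+1} = F_k² + F_{k+1}²: F_{21} = 55² + 89² = 3025 + 7921 = 10946.

10946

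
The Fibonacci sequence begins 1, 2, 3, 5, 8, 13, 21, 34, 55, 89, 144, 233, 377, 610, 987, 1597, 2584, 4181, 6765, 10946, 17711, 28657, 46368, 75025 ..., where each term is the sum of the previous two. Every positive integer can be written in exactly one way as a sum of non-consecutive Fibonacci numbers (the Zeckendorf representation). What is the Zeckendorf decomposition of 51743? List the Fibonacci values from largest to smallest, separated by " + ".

46368 + 4181 + 987 + 144 + 55 + 8

Greedy algorithm:
51743 − 46368 = 5375
5375 − 4181 = 1194
1194 − 987 = 207
207 − 144 = 63
63 − 55 = 8
8 − 8 = 0
So 51743 = 46368 + 4181 + 987 + 144 + 55 + 8, with no two terms consecutive in the sequence.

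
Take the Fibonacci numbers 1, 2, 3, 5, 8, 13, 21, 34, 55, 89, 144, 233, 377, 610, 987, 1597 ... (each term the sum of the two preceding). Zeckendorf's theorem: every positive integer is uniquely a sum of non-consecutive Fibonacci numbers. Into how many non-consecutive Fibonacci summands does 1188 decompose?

take 987 (≤ 1188); 1188 − 987 = 201
take 144 (≤ 201); 201 − 144 = 57
take 55 (≤ 57); 57 − 55 = 2
take 2 (≤ 2); 2 − 2 = 0
1188 = 987 + 144 + 55 + 2, which has 4 terms.

4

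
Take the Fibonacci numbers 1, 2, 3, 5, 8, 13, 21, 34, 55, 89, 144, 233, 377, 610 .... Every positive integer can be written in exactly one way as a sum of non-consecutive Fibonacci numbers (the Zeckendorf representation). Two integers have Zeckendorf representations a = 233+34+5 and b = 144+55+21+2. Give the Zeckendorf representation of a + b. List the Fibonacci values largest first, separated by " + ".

377 + 89 + 21 + 5 + 2

The two numbers are 272 and 222, so their sum is 494.
377 ≤ 494 < 610, so take 377; remainder 117
89 ≤ 117 < 144, so take 89; remainder 28
21 ≤ 28 < 34, so take 21; remainder 7
5 ≤ 7 < 8, so take 5; remainder 2
2 ≤ 2 < 3, so take 2; remainder 0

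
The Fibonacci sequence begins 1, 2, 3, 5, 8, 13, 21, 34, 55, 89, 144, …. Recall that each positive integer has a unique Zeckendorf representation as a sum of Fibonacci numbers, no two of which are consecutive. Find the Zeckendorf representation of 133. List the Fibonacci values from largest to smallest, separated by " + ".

Repeatedly subtract the largest Fibonacci number that fits:
89 ≤ 133 < 144, so take 89; remainder 44
34 ≤ 44 < 55, so take 34; remainder 10
8 ≤ 10 < 13, so take 8; remainder 2
2 ≤ 2 < 3, so take 2; remainder 0
So 133 = 89 + 34 + 8 + 2, with no two terms consecutive in the sequence.

89 + 34 + 8 + 2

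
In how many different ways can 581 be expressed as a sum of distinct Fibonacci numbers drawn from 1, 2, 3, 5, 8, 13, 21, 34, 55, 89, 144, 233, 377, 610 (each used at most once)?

581 = 377+144+55+5 = 377+144+55+3+2 = 377+144+34+21+5 = … (11 more), for 14 in all.

14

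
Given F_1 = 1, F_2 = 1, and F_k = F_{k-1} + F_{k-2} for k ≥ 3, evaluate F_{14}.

377

Iterating the recurrence up to F_{10} = 55 and F_{9} = 34:
F_{11} = F_{10} + F_{9} = 55 + 34 = 89
F_{12} = F_{11} + F_{10} = 89 + 55 = 144
F_{13} = F_{12} + F_{11} = 144 + 89 = 233
F_{14} = F_{13} + F_{12} = 233 + 144 = 377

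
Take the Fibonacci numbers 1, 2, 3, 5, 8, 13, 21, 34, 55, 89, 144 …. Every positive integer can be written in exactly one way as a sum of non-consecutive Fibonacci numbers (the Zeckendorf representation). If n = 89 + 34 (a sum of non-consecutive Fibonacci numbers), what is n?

89 + 34 = 123.

123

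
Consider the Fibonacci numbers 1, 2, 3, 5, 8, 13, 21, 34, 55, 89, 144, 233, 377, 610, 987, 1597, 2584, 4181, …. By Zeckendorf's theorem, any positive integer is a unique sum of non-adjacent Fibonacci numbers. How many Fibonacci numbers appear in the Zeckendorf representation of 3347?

Greedily peel off the largest Fibonacci term at each step:
take 2584 (≤ 3347); 3347 − 2584 = 763
take 610 (≤ 763); 763 − 610 = 153
take 144 (≤ 153); 153 − 144 = 9
take 8 (≤ 9); 9 − 8 = 1
take 1 (≤ 1); 1 − 1 = 0
3347 = 2584 + 610 + 144 + 8 + 1, which has 5 terms.

5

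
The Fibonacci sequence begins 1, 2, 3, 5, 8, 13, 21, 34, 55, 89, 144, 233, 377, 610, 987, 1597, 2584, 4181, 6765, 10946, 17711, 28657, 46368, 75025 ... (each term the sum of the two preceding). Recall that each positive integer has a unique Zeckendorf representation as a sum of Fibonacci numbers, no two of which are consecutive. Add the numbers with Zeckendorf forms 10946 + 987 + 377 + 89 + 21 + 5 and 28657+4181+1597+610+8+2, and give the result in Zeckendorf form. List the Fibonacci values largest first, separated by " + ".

46368 + 987 + 89 + 34 + 2

The two numbers are 12425 and 35055, so their sum is 47480.
Greedy algorithm:
47480: greatest Fibonacci not exceeding it is 46368, leaving 1112
1112: greatest Fibonacci not exceeding it is 987, leaving 125
125: greatest Fibonacci not exceeding it is 89, leaving 36
36: greatest Fibonacci not exceeding it is 34, leaving 2
2: greatest Fibonacci not exceeding it is 2, leaving 0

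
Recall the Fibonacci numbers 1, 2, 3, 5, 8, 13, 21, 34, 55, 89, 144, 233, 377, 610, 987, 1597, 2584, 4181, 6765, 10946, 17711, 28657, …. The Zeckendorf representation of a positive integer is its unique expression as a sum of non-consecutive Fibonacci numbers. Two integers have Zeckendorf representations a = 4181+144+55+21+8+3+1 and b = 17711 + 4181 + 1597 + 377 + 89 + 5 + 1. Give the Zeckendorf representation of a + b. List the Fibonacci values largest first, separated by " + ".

17711 + 6765 + 2584 + 987 + 233 + 89 + 5

The two numbers are 4413 and 23961, so their sum is 28374.
17711 ≤ 28374 < 28657, so take 17711; remainder 10663
6765 ≤ 10663 < 10946, so take 6765; remainder 3898
2584 ≤ 3898 < 4181, so take 2584; remainder 1314
987 ≤ 1314 < 1597, so take 987; remainder 327
233 ≤ 327 < 377, so take 233; remainder 94
89 ≤ 94 < 144, so take 89; remainder 5
5 ≤ 5 < 8, so take 5; remainder 0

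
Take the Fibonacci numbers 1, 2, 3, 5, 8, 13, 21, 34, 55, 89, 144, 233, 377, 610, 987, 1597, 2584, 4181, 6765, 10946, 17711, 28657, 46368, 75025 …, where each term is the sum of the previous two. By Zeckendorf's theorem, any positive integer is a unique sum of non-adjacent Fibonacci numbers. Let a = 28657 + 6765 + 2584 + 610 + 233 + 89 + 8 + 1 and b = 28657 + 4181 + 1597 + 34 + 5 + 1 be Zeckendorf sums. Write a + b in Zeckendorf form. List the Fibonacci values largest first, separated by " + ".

The two numbers are 38947 and 34475, so their sum is 73422.
Greedily peel off the largest Fibonacci term at each step:
46368 ≤ 73422 < 75025, so take 46368; remainder 27054
17711 ≤ 27054 < 28657, so take 17711; remainder 9343
6765 ≤ 9343 < 10946, so take 6765; remainder 2578
1597 ≤ 2578 < 2584, so take 1597; remainder 981
610 ≤ 981 < 987, so take 610; remainder 371
233 ≤ 371 < 377, so take 233; remainder 138
89 ≤ 138 < 144, so take 89; remainder 49
34 ≤ 49 < 55, so take 34; remainder 15
13 ≤ 15 < 21, so take 13; remainder 2
2 ≤ 2 < 3, so take 2; remainder 0

46368 + 17711 + 6765 + 1597 + 610 + 233 + 89 + 34 + 13 + 2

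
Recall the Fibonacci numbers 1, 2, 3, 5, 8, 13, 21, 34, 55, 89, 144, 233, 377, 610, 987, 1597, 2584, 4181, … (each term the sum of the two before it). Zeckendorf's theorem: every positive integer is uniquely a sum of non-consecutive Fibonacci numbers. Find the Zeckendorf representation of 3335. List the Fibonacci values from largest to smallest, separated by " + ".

largest Fibonacci ≤ 3335 is 2584; 3335 − 2584 = 751
largest Fibonacci ≤ 751 is 610; 751 − 610 = 141
largest Fibonacci ≤ 141 is 89; 141 − 89 = 52
largest Fibonacci ≤ 52 is 34; 52 − 34 = 18
largest Fibonacci ≤ 18 is 13; 18 − 13 = 5
largest Fibonacci ≤ 5 is 5; 5 − 5 = 0
So 3335 = 2584 + 610 + 89 + 34 + 13 + 5, with no two terms consecutive in the sequence.

2584 + 610 + 89 + 34 + 13 + 5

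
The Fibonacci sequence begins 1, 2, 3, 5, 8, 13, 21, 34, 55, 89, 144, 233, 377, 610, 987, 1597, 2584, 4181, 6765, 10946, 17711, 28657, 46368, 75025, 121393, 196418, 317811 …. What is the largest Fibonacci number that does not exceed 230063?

196418

196418 ≤ 230063 < 317811, so the largest Fibonacci number not exceeding 230063 is 196418.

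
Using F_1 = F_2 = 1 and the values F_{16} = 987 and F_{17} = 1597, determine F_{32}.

2178309

By the doubling identity F_{2k} = F_k(2F_{k+1} − F_k): F_{32} = 987·(2·1597 − 987) = 987·2207 = 2178309.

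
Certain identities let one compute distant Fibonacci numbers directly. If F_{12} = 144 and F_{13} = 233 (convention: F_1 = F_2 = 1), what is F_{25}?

By F_{2k+1} = F_k² + F_{k+1}²: F_{25} = 144² + 233² = 20736 + 54289 = 75025.

75025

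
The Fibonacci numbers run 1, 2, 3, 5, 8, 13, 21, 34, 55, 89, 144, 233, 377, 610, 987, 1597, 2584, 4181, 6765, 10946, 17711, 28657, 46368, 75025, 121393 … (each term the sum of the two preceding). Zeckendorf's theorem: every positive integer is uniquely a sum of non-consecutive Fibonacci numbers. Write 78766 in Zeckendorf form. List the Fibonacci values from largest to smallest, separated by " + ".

take 75025 (≤ 78766); 78766 − 75025 = 3741
take 2584 (≤ 3741); 3741 − 2584 = 1157
take 987 (≤ 1157); 1157 − 987 = 170
take 144 (≤ 170); 170 − 144 = 26
take 21 (≤ 26); 26 − 21 = 5
take 5 (≤ 5); 5 − 5 = 0
So 78766 = 75025 + 2584 + 987 + 144 + 21 + 5, with no two terms consecutive in the sequence.

75025 + 2584 + 987 + 144 + 21 + 5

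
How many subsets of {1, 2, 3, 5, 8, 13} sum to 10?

10 = 8+2 = 5+3+2 — 2 representations.

2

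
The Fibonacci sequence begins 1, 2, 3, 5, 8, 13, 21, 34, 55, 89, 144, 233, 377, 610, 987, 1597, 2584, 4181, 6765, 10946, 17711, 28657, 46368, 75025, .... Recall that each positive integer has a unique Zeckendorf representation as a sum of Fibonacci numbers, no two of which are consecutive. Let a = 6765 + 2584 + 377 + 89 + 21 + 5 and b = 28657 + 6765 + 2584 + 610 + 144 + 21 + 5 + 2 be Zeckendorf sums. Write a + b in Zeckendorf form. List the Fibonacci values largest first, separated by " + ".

The two numbers are 9841 and 38788, so their sum is 48629.
46368 ≤ 48629 < 75025, so take 46368; remainder 2261
1597 ≤ 2261 < 2584, so take 1597; remainder 664
610 ≤ 664 < 987, so take 610; remainder 54
34 ≤ 54 < 55, so take 34; remainder 20
13 ≤ 20 < 21, so take 13; remainder 7
5 ≤ 7 < 8, so take 5; remainder 2
2 ≤ 2 < 3, so take 2; remainder 0

46368 + 1597 + 610 + 34 + 13 + 5 + 2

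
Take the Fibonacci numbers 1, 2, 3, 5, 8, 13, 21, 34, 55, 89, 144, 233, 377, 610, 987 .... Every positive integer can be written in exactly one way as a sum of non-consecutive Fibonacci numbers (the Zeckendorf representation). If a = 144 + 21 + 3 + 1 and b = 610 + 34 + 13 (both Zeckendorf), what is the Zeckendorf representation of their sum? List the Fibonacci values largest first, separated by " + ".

The two numbers are 169 and 657, so their sum is 826.
826: greatest Fibonacci not exceeding it is 610, leaving 216
216: greatest Fibonacci not exceeding it is 144, leaving 72
72: greatest Fibonacci not exceeding it is 55, leaving 17
17: greatest Fibonacci not exceeding it is 13, leaving 4
4: greatest Fibonacci not exceeding it is 3, leaving 1
1: greatest Fibonacci not exceeding it is 1, leaving 0

610 + 144 + 55 + 13 + 3 + 1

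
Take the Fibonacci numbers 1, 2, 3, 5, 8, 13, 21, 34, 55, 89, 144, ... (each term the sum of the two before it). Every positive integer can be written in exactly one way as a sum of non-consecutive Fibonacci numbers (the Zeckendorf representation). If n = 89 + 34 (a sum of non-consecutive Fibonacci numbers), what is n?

89 + 34 = 123.

123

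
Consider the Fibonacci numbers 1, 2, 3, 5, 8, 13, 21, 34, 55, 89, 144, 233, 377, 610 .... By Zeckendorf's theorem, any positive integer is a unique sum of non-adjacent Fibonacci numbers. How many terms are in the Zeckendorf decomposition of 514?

subtract 377 from 514: 137 remains
subtract 89 from 137: 48 remains
subtract 34 from 48: 14 remains
subtract 13 from 14: 1 remains
subtract 1 from 1: 0 remains
514 = 377 + 89 + 34 + 13 + 1, which has 5 terms.

5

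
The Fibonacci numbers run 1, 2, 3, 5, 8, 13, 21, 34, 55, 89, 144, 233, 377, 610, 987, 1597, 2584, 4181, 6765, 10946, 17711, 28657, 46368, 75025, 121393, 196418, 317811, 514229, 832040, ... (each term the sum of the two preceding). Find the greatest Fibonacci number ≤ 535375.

514229 ≤ 535375 < 832040, so the largest Fibonacci number not exceeding 535375 is 514229.

514229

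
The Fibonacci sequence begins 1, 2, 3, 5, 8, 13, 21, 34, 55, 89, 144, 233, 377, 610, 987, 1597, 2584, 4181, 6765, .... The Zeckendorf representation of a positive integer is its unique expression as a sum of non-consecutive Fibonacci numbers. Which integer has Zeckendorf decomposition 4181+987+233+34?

5435

4181+987+233+34 = 5435.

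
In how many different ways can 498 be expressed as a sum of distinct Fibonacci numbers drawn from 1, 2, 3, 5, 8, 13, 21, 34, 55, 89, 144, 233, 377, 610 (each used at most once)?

Starting from the Zeckendorf form and repeatedly splitting a term F_k into F_{k−1} + F_{k−2} (when neither is already used) reaches every representation.
498 = 377+89+21+8+3 = 377+89+21+8+2+1 = 377+55+34+21+8+3 = 233+144+89+21+8+3 = … (12 more), for 16 in all.

16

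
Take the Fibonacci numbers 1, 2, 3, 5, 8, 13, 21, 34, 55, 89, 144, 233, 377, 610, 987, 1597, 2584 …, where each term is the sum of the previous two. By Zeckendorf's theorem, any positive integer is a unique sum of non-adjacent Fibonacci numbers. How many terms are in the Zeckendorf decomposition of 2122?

5

Greedy algorithm:
take 1597 (≤ 2122); 2122 − 1597 = 525
take 377 (≤ 525); 525 − 377 = 148
take 144 (≤ 148); 148 − 144 = 4
take 3 (≤ 4); 4 − 3 = 1
take 1 (≤ 1); 1 − 1 = 0
2122 = 1597 + 377 + 144 + 3 + 1, which has 5 terms.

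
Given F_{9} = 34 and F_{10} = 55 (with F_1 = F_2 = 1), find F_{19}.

By F_{2k+1} = F_k² + F_{k+1}²: F_{19} = 34² + 55² = 1156 + 3025 = 4181.

4181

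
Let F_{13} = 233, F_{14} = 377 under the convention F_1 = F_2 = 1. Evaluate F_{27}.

By the addition formula F_{m+n} = F_m F_{n+1} + F_{m−1} F_n with m=14, n=13: F_{27} = 377·377 + 233·233 = 142129 + 54289 = 196418.

196418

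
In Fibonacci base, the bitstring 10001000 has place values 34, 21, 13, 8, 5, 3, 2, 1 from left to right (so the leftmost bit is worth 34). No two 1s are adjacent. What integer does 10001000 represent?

39

Summing the place values of the 1 bits: 34 + 5 = 39.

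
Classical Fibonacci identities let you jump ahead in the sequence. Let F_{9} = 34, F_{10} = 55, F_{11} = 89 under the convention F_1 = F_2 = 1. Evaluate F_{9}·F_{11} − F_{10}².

34·89 − 55² = 3026 − 3025 = 1. (Cassini's identity: F_{k−1}F_{k+1} − F_k² = (−1)^k.)

1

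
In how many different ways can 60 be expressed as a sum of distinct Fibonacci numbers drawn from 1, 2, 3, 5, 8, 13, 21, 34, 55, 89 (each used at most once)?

60 = 55+5 = 55+3+2 = 34+21+5 = 34+21+3+2 = … (2 more), for 6 in all.

6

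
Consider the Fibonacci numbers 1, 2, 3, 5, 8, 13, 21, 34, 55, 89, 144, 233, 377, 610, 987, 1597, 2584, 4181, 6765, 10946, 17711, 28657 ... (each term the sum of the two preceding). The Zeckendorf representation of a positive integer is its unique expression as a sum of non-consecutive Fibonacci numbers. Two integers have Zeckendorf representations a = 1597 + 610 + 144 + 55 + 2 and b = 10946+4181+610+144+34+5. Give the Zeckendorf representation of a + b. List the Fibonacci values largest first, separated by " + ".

The two numbers are 2408 and 15920, so their sum is 18328.
Greedily peel off the largest Fibonacci term at each step:
17711 ≤ 18328 < 28657, so take 17711; remainder 617
610 ≤ 617 < 987, so take 610; remainder 7
5 ≤ 7 < 8, so take 5; remainder 2
2 ≤ 2 < 3, so take 2; remainder 0

17711 + 610 + 5 + 2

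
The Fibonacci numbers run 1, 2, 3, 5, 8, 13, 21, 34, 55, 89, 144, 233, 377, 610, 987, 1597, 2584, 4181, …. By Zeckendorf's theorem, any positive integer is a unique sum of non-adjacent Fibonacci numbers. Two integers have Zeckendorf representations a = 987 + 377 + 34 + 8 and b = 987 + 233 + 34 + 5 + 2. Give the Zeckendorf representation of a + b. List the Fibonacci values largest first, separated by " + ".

2584 + 55 + 21 + 5 + 2

The two numbers are 1406 and 1261, so their sum is 2667.
Repeatedly subtract the largest Fibonacci number that fits:
largest Fibonacci ≤ 2667 is 2584; 2667 − 2584 = 83
largest Fibonacci ≤ 83 is 55; 83 − 55 = 28
largest Fibonacci ≤ 28 is 21; 28 − 21 = 7
largest Fibonacci ≤ 7 is 5; 7 − 5 = 2
largest Fibonacci ≤ 2 is 2; 2 − 2 = 0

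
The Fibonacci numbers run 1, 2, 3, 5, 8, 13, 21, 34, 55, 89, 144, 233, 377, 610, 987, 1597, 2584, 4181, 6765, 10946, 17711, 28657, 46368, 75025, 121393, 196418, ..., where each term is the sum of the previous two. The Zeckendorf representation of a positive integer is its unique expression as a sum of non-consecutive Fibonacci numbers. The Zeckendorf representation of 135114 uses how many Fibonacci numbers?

6

135114 − 121393 = 13721
13721 − 10946 = 2775
2775 − 2584 = 191
191 − 144 = 47
47 − 34 = 13
13 − 13 = 0
135114 = 121393 + 10946 + 2584 + 144 + 34 + 13, which has 6 terms.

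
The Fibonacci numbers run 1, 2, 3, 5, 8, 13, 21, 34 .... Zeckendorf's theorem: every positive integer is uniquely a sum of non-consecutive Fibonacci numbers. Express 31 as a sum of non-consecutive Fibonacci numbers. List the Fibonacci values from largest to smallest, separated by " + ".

21 + 8 + 2

21 ≤ 31 < 34, so take 21; remainder 10
8 ≤ 10 < 13, so take 8; remainder 2
2 ≤ 2 < 3, so take 2; remainder 0
So 31 = 21 + 8 + 2, with no two terms consecutive in the sequence.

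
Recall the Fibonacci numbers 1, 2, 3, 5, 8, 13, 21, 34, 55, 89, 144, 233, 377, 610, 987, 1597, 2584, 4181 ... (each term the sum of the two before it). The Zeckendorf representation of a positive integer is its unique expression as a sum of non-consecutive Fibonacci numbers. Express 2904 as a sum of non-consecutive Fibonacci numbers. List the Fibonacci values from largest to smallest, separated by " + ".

2584 ≤ 2904 < 4181, so take 2584; remainder 320
233 ≤ 320 < 377, so take 233; remainder 87
55 ≤ 87 < 89, so take 55; remainder 32
21 ≤ 32 < 34, so take 21; remainder 11
8 ≤ 11 < 13, so take 8; remainder 3
3 ≤ 3 < 5, so take 3; remainder 0
So 2904 = 2584 + 233 + 55 + 21 + 8 + 3, with no two terms consecutive in the sequence.

2584 + 233 + 55 + 21 + 8 + 3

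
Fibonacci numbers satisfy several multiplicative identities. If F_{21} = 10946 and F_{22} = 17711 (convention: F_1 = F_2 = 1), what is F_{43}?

By F_{2k+1} = F_k² + F_{k+1}²: F_{43} = 10946² + 17711² = 119814916 + 313679521 = 433494437.

433494437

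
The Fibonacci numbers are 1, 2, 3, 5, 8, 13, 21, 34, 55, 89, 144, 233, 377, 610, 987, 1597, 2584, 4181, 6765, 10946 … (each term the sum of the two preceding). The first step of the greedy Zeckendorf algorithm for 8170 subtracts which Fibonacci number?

6765 ≤ 8170 < 10946, so the largest Fibonacci number not exceeding 8170 is 6765.

6765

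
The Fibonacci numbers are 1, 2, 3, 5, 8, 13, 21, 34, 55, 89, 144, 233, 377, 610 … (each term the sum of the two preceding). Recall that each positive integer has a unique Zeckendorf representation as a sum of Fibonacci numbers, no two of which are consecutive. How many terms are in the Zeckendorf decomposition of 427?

largest Fibonacci ≤ 427 is 377; 427 − 377 = 50
largest Fibonacci ≤ 50 is 34; 50 − 34 = 16
largest Fibonacci ≤ 16 is 13; 16 − 13 = 3
largest Fibonacci ≤ 3 is 3; 3 − 3 = 0
427 = 377 + 34 + 13 + 3, which has 4 terms.

4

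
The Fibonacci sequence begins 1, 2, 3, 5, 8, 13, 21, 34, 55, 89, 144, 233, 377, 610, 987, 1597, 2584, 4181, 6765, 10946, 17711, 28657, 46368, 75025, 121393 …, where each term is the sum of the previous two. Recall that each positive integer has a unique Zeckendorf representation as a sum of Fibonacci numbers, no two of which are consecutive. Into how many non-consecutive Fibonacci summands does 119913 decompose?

9

Greedy algorithm:
take 75025 (≤ 119913); 119913 − 75025 = 44888
take 28657 (≤ 44888); 44888 − 28657 = 16231
take 10946 (≤ 16231); 16231 − 10946 = 5285
take 4181 (≤ 5285); 5285 − 4181 = 1104
take 987 (≤ 1104); 1104 − 987 = 117
take 89 (≤ 117); 117 − 89 = 28
take 21 (≤ 28); 28 − 21 = 7
take 5 (≤ 7); 7 − 5 = 2
take 2 (≤ 2); 2 − 2 = 0
119913 = 75025 + 28657 + 10946 + 4181 + 987 + 89 + 21 + 5 + 2, which has 9 terms.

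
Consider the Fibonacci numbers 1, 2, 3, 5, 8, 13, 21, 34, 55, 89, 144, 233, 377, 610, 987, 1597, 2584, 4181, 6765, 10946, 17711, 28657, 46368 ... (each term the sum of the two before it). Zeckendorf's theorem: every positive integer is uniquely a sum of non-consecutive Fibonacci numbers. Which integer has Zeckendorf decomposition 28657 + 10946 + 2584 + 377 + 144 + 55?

42763

28657 + 10946 + 2584 + 377 + 144 + 55 = 42763.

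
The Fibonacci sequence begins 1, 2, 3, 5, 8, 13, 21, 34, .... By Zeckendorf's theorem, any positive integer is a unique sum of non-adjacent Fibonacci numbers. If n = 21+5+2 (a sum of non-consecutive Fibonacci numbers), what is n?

28

21+5+2 = 28.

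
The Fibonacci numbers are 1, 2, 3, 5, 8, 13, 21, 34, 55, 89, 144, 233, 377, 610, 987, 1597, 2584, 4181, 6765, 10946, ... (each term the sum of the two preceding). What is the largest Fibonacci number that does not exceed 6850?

6765 ≤ 6850 < 10946, so the largest Fibonacci number not exceeding 6850 is 6765.

6765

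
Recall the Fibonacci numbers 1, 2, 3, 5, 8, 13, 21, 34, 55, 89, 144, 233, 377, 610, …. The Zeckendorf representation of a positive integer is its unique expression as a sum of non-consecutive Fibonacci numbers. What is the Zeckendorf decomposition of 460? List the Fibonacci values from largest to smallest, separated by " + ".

Greedily peel off the largest Fibonacci term at each step:
460: greatest Fibonacci not exceeding it is 377, leaving 83
83: greatest Fibonacci not exceeding it is 55, leaving 28
28: greatest Fibonacci not exceeding it is 21, leaving 7
7: greatest Fibonacci not exceeding it is 5, leaving 2
2: greatest Fibonacci not exceeding it is 2, leaving 0
So 460 = 377 + 55 + 21 + 5 + 2, with no two terms consecutive in the sequence.

377 + 55 + 21 + 5 + 2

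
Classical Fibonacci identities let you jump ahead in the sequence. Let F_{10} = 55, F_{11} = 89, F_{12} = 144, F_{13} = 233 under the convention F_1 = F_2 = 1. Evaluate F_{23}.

28657

By the addition formula F_{m+n} = F_m F_{n+1} + F_{m−1} F_n with m=13, n=10: F_{23} = 233·89 + 144·55 = 20737 + 7920 = 28657.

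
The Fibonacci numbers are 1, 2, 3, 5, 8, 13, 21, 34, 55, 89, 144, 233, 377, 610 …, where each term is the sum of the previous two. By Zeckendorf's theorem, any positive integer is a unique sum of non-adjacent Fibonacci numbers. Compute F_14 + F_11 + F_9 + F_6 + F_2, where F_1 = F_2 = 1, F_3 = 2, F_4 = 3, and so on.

509

F_14 + F_11 + F_9 + F_6 + F_2 = 377 + 89 + 34 + 8 + 1 = 509.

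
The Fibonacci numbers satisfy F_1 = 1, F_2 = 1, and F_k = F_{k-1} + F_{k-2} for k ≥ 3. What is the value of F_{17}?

Iterating the recurrence up to F_{10} = 55 and F_{9} = 34:
F_{11} = F_{10} + F_{9} = 55 + 34 = 89
F_{12} = F_{11} + F_{10} = 89 + 55 = 144
F_{13} = F_{12} + F_{11} = 144 + 89 = 233
F_{14} = F_{13} + F_{12} = 233 + 144 = 377
F_{15} = F_{14} + F_{13} = 377 + 233 = 610
F_{16} = F_{15} + F_{14} = 610 + 377 = 987
F_{17} = F_{16} + F_{15} = 987 + 610 = 1597

1597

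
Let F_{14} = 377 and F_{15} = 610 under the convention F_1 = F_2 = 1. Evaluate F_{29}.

By F_{2k+1} = F_k² + F_{k+1}²: F_{29} = 377² + 610² = 142129 + 372100 = 514229.

514229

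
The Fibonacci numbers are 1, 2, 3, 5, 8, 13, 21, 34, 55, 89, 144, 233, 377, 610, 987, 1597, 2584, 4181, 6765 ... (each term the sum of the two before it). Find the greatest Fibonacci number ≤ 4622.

4181

4181 ≤ 4622 < 6765, so the largest Fibonacci number not exceeding 4622 is 4181.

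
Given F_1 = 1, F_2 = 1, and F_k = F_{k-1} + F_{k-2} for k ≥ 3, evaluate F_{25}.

Iterating the recurrence up to F_{18} = 2584 and F_{17} = 1597:
F_{19} = F_{18} + F_{17} = 2584 + 1597 = 4181
F_{20} = F_{19} + F_{18} = 4181 + 2584 = 6765
F_{21} = F_{20} + F_{19} = 6765 + 4181 = 10946
F_{22} = F_{21} + F_{20} = 10946 + 6765 = 17711
F_{23} = F_{22} + F_{21} = 17711 + 10946 = 28657
F_{24} = F_{23} + F_{22} = 28657 + 17711 = 46368
F_{25} = F_{24} + F_{23} = 46368 + 28657 = 75025

75025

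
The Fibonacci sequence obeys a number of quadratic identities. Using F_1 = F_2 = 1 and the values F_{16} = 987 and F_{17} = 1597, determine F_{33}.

3524578

By F_{2k+1} = F_k² + F_{k+1}²: F_{33} = 987² + 1597² = 974169 + 2550409 = 3524578.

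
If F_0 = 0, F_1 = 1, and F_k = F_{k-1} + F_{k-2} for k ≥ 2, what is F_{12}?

Iterating the recurrence up to F_{8} = 21 and F_{7} = 13:
F_{9} = F_{8} + F_{7} = 21 + 13 = 34
F_{10} = F_{9} + F_{8} = 34 + 21 = 55
F_{11} = F_{10} + F_{9} = 55 + 34 = 89
F_{12} = F_{11} + F_{10} = 89 + 55 = 144

144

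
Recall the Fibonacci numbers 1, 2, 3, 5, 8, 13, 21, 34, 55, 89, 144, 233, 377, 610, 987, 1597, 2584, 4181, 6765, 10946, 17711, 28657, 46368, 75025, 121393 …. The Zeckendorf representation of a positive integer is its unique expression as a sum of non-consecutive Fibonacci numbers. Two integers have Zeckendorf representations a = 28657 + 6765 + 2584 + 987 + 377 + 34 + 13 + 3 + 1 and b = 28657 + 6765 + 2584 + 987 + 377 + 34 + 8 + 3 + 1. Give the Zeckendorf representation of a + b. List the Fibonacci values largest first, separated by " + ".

The two numbers are 39421 and 39416, so their sum is 78837.
Greedily peel off the largest Fibonacci term at each step:
subtract 75025 from 78837: 3812 remains
subtract 2584 from 3812: 1228 remains
subtract 987 from 1228: 241 remains
subtract 233 from 241: 8 remains
subtract 8 from 8: 0 remains

75025 + 2584 + 987 + 233 + 8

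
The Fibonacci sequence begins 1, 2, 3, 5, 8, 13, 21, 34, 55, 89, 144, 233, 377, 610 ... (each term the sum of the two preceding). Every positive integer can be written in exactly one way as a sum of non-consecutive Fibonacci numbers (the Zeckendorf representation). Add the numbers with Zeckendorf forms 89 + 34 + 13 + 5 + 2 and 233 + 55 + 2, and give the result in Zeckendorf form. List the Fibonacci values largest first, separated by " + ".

The two numbers are 143 and 290, so their sum is 433.
take 377 (≤ 433); 433 − 377 = 56
take 55 (≤ 56); 56 − 55 = 1
take 1 (≤ 1); 1 − 1 = 0

377 + 55 + 1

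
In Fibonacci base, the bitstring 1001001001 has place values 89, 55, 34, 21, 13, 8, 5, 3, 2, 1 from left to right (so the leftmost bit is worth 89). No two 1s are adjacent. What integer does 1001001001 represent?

Summing the place values of the 1 bits: 89 + 21 + 5 + 1 = 116.

116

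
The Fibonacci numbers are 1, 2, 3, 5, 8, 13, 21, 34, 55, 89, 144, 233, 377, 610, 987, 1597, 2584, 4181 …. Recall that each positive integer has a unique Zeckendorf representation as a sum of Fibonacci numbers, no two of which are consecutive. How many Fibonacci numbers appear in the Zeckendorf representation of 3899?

6

3899 − 2584 = 1315
1315 − 987 = 328
328 − 233 = 95
95 − 89 = 6
6 − 5 = 1
1 − 1 = 0
3899 = 2584 + 987 + 233 + 89 + 5 + 1, which has 6 terms.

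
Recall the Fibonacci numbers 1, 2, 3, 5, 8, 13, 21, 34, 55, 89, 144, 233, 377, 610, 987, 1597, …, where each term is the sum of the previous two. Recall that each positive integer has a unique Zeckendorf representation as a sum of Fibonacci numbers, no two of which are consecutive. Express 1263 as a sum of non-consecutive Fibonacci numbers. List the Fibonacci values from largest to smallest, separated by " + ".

Greedily peel off the largest Fibonacci term at each step:
subtract 987 from 1263: 276 remains
subtract 233 from 276: 43 remains
subtract 34 from 43: 9 remains
subtract 8 from 9: 1 remains
subtract 1 from 1: 0 remains
So 1263 = 987 + 233 + 34 + 8 + 1, with no two terms consecutive in the sequence.

987 + 233 + 34 + 8 + 1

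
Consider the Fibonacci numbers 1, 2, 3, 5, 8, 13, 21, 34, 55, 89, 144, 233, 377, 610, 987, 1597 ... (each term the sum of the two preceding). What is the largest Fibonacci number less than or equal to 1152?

987 ≤ 1152 < 1597, so the largest Fibonacci number not exceeding 1152 is 987.

987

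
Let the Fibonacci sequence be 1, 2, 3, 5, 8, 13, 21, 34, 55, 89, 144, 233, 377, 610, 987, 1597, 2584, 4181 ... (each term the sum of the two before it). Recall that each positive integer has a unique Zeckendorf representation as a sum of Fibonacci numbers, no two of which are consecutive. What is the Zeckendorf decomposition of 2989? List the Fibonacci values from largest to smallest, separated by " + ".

2584 ≤ 2989 < 4181, so take 2584; remainder 405
377 ≤ 405 < 610, so take 377; remainder 28
21 ≤ 28 < 34, so take 21; remainder 7
5 ≤ 7 < 8, so take 5; remainder 2
2 ≤ 2 < 3, so take 2; remainder 0
So 2989 = 2584 + 377 + 21 + 5 + 2, with no two terms consecutive in the sequence.

2584 + 377 + 21 + 5 + 2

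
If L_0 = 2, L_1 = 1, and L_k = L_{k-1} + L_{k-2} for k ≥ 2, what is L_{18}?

5778

Iterating the recurrence up to L_{12} = 322 and L_{11} = 199:
L_{13} = L_{12} + L_{11} = 322 + 199 = 521
L_{14} = L_{13} + L_{12} = 521 + 322 = 843
L_{15} = L_{14} + L_{13} = 843 + 521 = 1364
L_{16} = L_{15} + L_{14} = 1364 + 843 = 2207
L_{17} = L_{16} + L_{15} = 2207 + 1364 = 3571
L_{18} = L_{17} + L_{16} = 3571 + 2207 = 5778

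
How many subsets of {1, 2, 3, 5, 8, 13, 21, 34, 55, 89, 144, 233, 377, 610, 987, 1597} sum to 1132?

1132 = 987+144+1 = 987+89+55+1 = 610+377+144+1 = 987+89+34+21+1 = … (10 more), for 14 in all.

14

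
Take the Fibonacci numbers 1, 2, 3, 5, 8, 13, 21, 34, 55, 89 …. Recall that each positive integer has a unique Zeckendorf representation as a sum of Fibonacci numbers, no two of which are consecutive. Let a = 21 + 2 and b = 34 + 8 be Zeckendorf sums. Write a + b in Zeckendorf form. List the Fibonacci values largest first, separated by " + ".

The two numbers are 23 and 42, so their sum is 65.
65 − 55 = 10
10 − 8 = 2
2 − 2 = 0

55 + 8 + 2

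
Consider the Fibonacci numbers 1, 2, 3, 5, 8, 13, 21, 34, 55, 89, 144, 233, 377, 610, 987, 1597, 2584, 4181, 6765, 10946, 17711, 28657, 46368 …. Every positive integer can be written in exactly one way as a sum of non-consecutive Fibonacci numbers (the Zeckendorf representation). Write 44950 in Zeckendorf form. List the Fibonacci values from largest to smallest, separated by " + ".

28657 + 10946 + 4181 + 987 + 144 + 34 + 1

Greedily peel off the largest Fibonacci term at each step:
take 28657 (≤ 44950); 44950 − 28657 = 16293
take 10946 (≤ 16293); 16293 − 10946 = 5347
take 4181 (≤ 5347); 5347 − 4181 = 1166
take 987 (≤ 1166); 1166 − 987 = 179
take 144 (≤ 179); 179 − 144 = 35
take 34 (≤ 35); 35 − 34 = 1
take 1 (≤ 1); 1 − 1 = 0
So 44950 = 28657 + 10946 + 4181 + 987 + 144 + 34 + 1, with no two terms consecutive in the sequence.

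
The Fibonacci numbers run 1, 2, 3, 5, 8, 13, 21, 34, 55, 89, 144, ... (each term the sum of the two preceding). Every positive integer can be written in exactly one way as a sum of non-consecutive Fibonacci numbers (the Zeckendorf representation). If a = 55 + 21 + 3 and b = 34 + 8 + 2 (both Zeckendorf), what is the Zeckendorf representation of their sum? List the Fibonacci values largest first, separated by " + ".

The two numbers are 79 and 44, so their sum is 123.
Greedily peel off the largest Fibonacci term at each step:
subtract 89 from 123: 34 remains
subtract 34 from 34: 0 remains

89 + 34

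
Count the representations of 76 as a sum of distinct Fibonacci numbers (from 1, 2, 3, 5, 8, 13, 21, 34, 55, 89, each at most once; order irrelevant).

7

Starting from the Zeckendorf form and repeatedly splitting a term F_k into F_{k−1} + F_{k−2} (when neither is already used) reaches every representation.
76 = 55+21 = 55+13+8 = 55+13+5+3 = 34+21+13+8 = 55+13+5+2+1 = … (2 more), for 7 in all.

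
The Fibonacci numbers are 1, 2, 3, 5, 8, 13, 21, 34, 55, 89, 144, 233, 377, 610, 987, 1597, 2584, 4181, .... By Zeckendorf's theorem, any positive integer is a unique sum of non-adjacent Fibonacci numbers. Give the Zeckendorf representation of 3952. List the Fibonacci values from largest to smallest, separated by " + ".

3952: greatest Fibonacci not exceeding it is 2584, leaving 1368
1368: greatest Fibonacci not exceeding it is 987, leaving 381
381: greatest Fibonacci not exceeding it is 377, leaving 4
4: greatest Fibonacci not exceeding it is 3, leaving 1
1: greatest Fibonacci not exceeding it is 1, leaving 0
So 3952 = 2584 + 987 + 377 + 3 + 1, with no two terms consecutive in the sequence.

2584 + 987 + 377 + 3 + 1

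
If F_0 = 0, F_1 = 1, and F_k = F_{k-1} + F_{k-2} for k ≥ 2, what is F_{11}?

Iterating the recurrence up to F_{5} = 5 and F_{4} = 3:
F_{6} = F_{5} + F_{4} = 5 + 3 = 8
F_{7} = F_{6} + F_{5} = 8 + 5 = 13
F_{8} = F_{7} + F_{6} = 13 + 8 = 21
F_{9} = F_{8} + F_{7} = 21 + 13 = 34
F_{10} = F_{9} + F_{8} = 34 + 21 = 55
F_{11} = F_{10} + F_{9} = 55 + 34 = 89

89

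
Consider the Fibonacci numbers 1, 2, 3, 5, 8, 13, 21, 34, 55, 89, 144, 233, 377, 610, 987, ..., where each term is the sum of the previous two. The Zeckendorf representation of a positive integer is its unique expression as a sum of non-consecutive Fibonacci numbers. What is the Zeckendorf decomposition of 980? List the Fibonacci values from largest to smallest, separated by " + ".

subtract 610 from 980: 370 remains
subtract 233 from 370: 137 remains
subtract 89 from 137: 48 remains
subtract 34 from 48: 14 remains
subtract 13 from 14: 1 remains
subtract 1 from 1: 0 remains
So 980 = 610 + 233 + 89 + 34 + 13 + 1, with no two terms consecutive in the sequence.

610 + 233 + 89 + 34 + 13 + 1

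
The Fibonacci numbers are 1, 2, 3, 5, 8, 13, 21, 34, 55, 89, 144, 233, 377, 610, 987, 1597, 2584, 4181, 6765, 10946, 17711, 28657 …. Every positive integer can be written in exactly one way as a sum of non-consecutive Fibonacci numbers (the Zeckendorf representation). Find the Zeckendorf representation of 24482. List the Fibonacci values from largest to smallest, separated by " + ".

17711 + 6765 + 5 + 1

largest Fibonacci ≤ 24482 is 17711; 24482 − 17711 = 6771
largest Fibonacci ≤ 6771 is 6765; 6771 − 6765 = 6
largest Fibonacci ≤ 6 is 5; 6 − 5 = 1
largest Fibonacci ≤ 1 is 1; 1 − 1 = 0
So 24482 = 17711 + 6765 + 5 + 1, with no two terms consecutive in the sequence.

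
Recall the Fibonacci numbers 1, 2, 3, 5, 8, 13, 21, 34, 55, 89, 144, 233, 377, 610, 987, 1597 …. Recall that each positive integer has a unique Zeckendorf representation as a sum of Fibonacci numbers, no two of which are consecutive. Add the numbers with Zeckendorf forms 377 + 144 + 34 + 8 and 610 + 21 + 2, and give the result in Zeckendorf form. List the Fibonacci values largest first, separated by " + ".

987 + 144 + 55 + 8 + 2

The two numbers are 563 and 633, so their sum is 1196.
Greedy algorithm:
subtract 987 from 1196: 209 remains
subtract 144 from 209: 65 remains
subtract 55 from 65: 10 remains
subtract 8 from 10: 2 remains
subtract 2 from 2: 0 remains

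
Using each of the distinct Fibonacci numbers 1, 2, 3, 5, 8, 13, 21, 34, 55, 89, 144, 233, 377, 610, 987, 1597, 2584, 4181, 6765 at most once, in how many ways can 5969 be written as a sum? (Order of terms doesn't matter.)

50

Starting from the Zeckendorf form and repeatedly splitting a term F_k into F_{k−1} + F_{k−2} (when neither is already used) reaches every representation.
5969 = 4181+1597+144+34+13 = 4181+1597+144+34+8+5 = 4181+1597+89+55+34+13 = 4181+987+610+144+34+13 = … (46 more), for 50 in all.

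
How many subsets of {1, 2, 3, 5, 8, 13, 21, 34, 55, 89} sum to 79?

8

Starting from the Zeckendorf form and repeatedly splitting a term F_k into F_{k−1} + F_{k−2} (when neither is already used) reaches every representation.
79 = 55+21+3 = 55+21+2+1 = 55+13+8+3 = 55+13+8+2+1 = … (4 more), for 8 in all.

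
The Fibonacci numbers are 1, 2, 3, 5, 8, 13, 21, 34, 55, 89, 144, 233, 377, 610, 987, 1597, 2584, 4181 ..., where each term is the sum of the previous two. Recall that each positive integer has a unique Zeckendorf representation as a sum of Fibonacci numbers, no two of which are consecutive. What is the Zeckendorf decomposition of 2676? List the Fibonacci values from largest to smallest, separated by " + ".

2584 + 89 + 3

2676 − 2584 = 92
92 − 89 = 3
3 − 3 = 0
So 2676 = 2584 + 89 + 3, with no two terms consecutive in the sequence.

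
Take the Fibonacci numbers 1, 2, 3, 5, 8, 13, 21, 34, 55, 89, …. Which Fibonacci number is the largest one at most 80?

55

55 ≤ 80 < 89, so the largest Fibonacci number not exceeding 80 is 55.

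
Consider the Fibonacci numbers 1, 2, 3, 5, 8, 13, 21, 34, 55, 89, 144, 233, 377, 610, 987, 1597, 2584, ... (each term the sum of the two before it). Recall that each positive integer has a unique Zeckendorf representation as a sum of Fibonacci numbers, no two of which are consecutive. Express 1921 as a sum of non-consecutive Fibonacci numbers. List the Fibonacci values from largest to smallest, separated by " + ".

largest Fibonacci ≤ 1921 is 1597; 1921 − 1597 = 324
largest Fibonacci ≤ 324 is 233; 324 − 233 = 91
largest Fibonacci ≤ 91 is 89; 91 − 89 = 2
largest Fibonacci ≤ 2 is 2; 2 − 2 = 0
So 1921 = 1597 + 233 + 89 + 2, with no two terms consecutive in the sequence.

1597 + 233 + 89 + 2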